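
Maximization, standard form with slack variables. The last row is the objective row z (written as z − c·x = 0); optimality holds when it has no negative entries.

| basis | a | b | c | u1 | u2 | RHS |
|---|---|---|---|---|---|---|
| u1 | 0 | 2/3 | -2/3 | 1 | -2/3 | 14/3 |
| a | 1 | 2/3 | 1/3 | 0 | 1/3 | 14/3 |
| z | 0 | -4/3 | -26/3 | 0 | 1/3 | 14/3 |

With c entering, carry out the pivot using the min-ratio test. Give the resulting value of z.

126

Ratio test on column c — row 1: entry -2/3 ≤ 0; row 2: (14/3)/(1/3) = 14. Minimum is 14 at row 2 (a leaves); pivot element 1/3.
Pivot on row 2; the z-row RHS becomes 14/3 − (-26/3)·14 = 126.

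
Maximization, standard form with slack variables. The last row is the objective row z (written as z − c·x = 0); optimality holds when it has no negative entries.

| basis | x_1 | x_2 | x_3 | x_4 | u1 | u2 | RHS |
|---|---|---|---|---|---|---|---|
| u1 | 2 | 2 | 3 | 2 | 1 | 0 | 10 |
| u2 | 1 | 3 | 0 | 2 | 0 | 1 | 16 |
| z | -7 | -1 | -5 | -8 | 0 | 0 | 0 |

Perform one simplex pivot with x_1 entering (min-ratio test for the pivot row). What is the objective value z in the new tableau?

Ratio test on column x_1 — row 1: 10/2 = 5; row 2: 16/1 = 16. Minimum is 5 at row 1 (u1 leaves); pivot element 2.
Pivot on row 1; the z-row RHS becomes 0 − (-7)·5 = 35.

35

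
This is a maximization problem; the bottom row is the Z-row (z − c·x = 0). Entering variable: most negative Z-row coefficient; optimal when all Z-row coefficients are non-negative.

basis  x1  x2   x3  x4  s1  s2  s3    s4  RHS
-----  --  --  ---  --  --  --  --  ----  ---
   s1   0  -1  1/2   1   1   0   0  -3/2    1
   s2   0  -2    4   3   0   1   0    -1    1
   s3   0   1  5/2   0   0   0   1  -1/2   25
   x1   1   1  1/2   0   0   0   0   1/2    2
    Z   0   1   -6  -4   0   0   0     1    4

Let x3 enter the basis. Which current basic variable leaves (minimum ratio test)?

Column x3 entries and ratios — s1: 1/(1/2) = 2; s2: 1/4 = 1/4; s3: 25/(5/2) = 10; x1: 2/(1/2) = 4.
Smallest ratio is 1/4 in the row of s2, so s2 leaves.

s2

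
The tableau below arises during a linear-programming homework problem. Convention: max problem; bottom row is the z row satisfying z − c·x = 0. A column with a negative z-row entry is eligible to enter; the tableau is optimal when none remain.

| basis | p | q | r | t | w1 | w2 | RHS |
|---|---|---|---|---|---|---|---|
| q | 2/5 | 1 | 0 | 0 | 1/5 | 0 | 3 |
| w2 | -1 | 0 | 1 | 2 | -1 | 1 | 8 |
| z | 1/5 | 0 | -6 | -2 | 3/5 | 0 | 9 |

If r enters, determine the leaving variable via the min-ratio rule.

w2

Column r entries and ratios — q: 0 ≤ 0, skip; w2: 8/1 = 8.
Smallest ratio is 8 in the row of w2, so w2 leaves.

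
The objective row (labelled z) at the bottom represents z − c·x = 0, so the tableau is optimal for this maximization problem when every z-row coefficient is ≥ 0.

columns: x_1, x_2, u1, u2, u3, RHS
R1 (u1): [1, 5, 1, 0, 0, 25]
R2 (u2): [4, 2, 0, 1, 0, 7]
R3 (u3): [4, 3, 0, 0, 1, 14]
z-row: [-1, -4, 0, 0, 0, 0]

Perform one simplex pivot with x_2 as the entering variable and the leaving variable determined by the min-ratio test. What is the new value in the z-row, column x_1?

7

Ratio test on column x_2 — row 1: 25/5 = 5; row 2: 7/2 = 7/2; row 3: 14/3 = 14/3. Minimum is 7/2 at row 2 (u2 leaves); pivot element 2.
Divide row 2 by 2; eliminate column x_2 from the other rows.
z-row update in column x_1: -1 − (-4)·2 = 7.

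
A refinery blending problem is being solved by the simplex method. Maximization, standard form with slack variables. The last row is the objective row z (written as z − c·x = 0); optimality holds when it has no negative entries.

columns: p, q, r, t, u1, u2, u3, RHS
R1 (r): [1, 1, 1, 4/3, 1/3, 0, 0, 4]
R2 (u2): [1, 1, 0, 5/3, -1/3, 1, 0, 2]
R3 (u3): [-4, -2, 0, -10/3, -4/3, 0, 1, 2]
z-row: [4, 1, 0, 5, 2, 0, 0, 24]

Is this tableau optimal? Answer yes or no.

Every z-row coefficient is ≥ 0, so the tableau is optimal.

yes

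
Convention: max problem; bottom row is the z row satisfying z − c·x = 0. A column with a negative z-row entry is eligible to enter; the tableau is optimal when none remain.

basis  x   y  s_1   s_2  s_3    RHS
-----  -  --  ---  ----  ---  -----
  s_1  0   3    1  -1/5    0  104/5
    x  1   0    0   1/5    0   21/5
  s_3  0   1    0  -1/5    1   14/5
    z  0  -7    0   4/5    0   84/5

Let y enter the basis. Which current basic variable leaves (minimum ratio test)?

Column y entries and ratios — s_1: (104/5)/3 = 104/15; x: 0 ≤ 0, skip; s_3: (14/5)/1 = 14/5.
Smallest ratio is 14/5 in the row of s_3, so s_3 leaves.

s_3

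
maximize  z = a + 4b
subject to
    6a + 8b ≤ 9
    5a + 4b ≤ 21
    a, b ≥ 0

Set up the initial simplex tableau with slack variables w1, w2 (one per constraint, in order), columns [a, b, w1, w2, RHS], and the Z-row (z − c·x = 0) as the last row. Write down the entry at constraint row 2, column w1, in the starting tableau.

Slack w1 belongs to constraint 1; its column is the unit vector e_1, so the entry in row 2 is 0.

0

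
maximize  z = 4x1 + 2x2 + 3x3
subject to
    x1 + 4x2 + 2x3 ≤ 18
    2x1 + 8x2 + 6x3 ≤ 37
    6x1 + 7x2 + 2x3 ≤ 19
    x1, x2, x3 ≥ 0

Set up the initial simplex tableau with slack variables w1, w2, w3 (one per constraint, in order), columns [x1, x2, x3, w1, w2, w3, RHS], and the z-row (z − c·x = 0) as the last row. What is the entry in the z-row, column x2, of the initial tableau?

The z-row carries the negated objective coefficients: the x2 entry is -2.

-2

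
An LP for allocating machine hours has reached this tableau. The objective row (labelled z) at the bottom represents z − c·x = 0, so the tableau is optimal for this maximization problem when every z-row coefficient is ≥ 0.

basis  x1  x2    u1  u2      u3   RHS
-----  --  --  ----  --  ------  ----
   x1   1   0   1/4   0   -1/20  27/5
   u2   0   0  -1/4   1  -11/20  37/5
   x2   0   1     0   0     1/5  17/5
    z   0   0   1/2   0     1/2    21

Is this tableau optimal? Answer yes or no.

yes

Every z-row coefficient is ≥ 0, so the tableau is optimal.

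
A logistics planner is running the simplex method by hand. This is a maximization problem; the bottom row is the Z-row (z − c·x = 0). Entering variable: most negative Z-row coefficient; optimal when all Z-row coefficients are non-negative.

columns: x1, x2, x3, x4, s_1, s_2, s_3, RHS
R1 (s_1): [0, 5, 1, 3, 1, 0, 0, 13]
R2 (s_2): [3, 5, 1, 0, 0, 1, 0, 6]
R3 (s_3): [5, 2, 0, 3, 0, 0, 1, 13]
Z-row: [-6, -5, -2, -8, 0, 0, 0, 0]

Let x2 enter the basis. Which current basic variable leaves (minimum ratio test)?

Column x2 entries and ratios — s_1: 13/5 = 13/5; s_2: 6/5 = 6/5; s_3: 13/2 = 13/2.
Smallest ratio is 6/5 in the row of s_2, so s_2 leaves.

s_2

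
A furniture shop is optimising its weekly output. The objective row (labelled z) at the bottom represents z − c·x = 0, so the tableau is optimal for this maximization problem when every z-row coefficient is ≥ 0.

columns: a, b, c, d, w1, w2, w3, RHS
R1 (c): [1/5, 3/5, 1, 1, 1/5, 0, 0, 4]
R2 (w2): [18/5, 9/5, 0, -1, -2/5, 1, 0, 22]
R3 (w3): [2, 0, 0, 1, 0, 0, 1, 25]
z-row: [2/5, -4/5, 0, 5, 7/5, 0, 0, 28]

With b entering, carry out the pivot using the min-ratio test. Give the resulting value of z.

Ratio test on column b — row 1: 4/(3/5) = 20/3; row 2: 22/(9/5) = 110/9; row 3: entry 0 ≤ 0. Minimum is 20/3 at row 1 (c leaves); pivot element 3/5.
Pivot on row 1; the z-row RHS becomes 28 − (-4/5)·(20/3) = 100/3.

100/3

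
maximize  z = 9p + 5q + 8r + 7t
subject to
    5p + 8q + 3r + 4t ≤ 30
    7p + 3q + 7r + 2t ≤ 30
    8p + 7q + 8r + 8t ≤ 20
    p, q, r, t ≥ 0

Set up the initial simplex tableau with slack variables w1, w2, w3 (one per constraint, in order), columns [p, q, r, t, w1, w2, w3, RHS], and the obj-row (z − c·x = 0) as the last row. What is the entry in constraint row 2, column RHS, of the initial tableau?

The RHS of constraint 2 is b_2 = 30.

30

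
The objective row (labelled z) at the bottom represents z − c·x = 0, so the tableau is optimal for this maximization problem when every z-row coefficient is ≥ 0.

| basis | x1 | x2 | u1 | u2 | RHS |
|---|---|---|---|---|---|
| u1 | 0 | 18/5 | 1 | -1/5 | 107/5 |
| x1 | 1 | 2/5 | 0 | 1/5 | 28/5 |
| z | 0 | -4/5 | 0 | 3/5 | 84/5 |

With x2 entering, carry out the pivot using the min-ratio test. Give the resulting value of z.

Ratio test on column x2 — row 1: (107/5)/(18/5) = 107/18; row 2: (28/5)/(2/5) = 14. Minimum is 107/18 at row 1 (u1 leaves); pivot element 18/5.
Pivot on row 1; the z-row RHS becomes 84/5 − (-4/5)·(107/18) = 194/9.

194/9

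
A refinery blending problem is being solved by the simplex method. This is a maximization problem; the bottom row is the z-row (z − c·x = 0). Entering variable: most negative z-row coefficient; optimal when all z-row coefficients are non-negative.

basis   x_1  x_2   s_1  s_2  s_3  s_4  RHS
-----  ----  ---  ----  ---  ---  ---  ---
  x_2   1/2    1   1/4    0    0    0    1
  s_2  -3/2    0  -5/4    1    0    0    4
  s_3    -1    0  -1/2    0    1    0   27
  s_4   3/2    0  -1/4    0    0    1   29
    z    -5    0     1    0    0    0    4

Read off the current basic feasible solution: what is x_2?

1

x_2 is basic (row 1); its value is the RHS of that row, 1.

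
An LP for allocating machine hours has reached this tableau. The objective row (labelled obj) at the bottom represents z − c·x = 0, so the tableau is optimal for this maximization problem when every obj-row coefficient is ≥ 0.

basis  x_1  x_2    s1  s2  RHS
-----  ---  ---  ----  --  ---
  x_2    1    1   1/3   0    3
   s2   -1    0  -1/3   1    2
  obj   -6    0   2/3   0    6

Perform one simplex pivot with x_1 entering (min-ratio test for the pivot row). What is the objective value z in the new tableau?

24

Ratio test on column x_1 — row 1: 3/1 = 3; row 2: entry -1 ≤ 0. Minimum is 3 at row 1 (x_2 leaves); pivot element 1.
Pivot on row 1; the obj-row RHS becomes 6 − (-6)·3 = 24.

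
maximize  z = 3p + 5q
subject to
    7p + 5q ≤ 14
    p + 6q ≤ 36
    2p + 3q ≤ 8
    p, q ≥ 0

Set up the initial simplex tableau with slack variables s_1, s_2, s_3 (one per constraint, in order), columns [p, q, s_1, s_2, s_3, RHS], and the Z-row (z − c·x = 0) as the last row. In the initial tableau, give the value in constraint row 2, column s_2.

Slack s_2 belongs to constraint 2; its column is the unit vector e_2, so the entry in row 2 is 1.

1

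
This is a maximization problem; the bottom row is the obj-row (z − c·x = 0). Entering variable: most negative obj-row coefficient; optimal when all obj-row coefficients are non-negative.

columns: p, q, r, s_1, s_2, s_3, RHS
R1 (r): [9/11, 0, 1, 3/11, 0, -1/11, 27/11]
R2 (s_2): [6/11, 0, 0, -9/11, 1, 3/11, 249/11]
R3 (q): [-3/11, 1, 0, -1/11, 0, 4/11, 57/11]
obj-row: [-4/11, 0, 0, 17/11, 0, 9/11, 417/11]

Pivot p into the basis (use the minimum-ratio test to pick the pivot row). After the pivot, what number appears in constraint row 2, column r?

-2/3

Ratio test on column p — row 1: (27/11)/(9/11) = 3; row 2: (249/11)/(6/11) = 83/2; row 3: entry -3/11 ≤ 0. Minimum is 3 at row 1 (r leaves); pivot element 9/11.
Divide row 1 by 9/11; eliminate column p from the other rows.
Row 2 update in column r: 0 − (6/11)·(11/9) = -2/3.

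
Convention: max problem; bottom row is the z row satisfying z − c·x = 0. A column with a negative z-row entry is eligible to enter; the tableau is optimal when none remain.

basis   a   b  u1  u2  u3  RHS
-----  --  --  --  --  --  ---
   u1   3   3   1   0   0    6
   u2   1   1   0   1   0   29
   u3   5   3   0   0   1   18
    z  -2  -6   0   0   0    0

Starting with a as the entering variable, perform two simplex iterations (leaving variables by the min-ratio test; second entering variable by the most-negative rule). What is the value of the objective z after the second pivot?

Ratio test on column a — row 1: 6/3 = 2; row 2: 29/1 = 29; row 3: 18/5 = 18/5. Minimum is 2 at row 1 (u1 leaves); pivot element 3.
Pivot on row 1; the z-row RHS becomes 0 − (-2)·2 = 4.
Next entering variable (most negative z-row entry -4): b.
Ratio test on column b — row 1: 2/1 = 2; row 2: entry 0 ≤ 0; row 3: entry -2 ≤ 0. Minimum is 2 at row 1 (a leaves); pivot element 1.
After the second pivot the z-row RHS is 4 − (-4)·2 = 12.

12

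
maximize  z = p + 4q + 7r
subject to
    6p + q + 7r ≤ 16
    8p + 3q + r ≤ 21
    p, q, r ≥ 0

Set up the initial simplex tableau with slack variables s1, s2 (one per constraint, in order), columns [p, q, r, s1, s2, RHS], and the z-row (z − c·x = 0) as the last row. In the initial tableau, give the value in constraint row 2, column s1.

Slack s1 belongs to constraint 1; its column is the unit vector e_1, so the entry in row 2 is 0.

0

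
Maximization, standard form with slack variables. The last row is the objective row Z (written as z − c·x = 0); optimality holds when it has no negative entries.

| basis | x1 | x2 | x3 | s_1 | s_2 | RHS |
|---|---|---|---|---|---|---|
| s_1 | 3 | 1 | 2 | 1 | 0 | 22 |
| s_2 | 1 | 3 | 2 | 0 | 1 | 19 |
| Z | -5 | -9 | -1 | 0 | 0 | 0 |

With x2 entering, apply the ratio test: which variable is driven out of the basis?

s_2

Column x2 entries and ratios — s_1: 22/1 = 22; s_2: 19/3 = 19/3.
Smallest ratio is 19/3 in the row of s_2, so s_2 leaves.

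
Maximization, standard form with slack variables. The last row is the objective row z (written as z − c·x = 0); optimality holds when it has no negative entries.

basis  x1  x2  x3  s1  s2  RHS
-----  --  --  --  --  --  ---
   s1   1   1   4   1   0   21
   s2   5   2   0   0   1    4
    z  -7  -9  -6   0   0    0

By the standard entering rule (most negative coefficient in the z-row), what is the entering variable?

Negative z-row entries: x1: -7, x2: -9, x3: -6.
The most negative is -9 in column x2, so x2 enters.

x2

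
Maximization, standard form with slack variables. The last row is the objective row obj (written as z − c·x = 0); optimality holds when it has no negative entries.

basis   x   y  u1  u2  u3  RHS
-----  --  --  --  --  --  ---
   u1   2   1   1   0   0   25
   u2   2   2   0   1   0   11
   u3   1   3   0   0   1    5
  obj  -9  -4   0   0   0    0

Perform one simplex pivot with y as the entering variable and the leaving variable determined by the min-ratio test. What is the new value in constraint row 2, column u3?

-2/3

Ratio test on column y — row 1: 25/1 = 25; row 2: 11/2 = 11/2; row 3: 5/3 = 5/3. Minimum is 5/3 at row 3 (u3 leaves); pivot element 3.
Divide row 3 by 3; eliminate column y from the other rows.
Row 2 update in column u3: 0 − 2·(1/3) = -2/3.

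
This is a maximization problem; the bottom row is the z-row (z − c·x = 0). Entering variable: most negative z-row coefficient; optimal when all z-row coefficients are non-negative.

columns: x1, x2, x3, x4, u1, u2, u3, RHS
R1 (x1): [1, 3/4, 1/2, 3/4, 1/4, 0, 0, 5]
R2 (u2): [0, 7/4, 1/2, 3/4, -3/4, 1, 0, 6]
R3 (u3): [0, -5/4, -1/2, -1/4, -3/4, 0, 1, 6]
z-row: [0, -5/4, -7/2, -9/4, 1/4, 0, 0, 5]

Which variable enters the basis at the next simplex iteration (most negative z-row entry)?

x3

Negative z-row entries: x2: -5/4, x3: -7/2, x4: -9/4.
The most negative is -7/2 in column x3, so x3 enters.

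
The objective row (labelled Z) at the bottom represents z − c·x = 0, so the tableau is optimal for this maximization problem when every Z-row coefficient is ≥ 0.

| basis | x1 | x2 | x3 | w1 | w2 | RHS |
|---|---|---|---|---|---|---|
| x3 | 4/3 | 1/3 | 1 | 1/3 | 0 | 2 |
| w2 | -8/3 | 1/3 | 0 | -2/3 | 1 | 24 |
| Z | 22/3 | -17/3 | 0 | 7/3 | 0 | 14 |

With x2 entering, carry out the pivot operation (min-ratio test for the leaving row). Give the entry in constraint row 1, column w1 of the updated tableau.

1

Ratio test on column x2 — row 1: 2/(1/3) = 6; row 2: 24/(1/3) = 72. Minimum is 6 at row 1 (x3 leaves); pivot element 1/3.
Divide row 1 by 1/3; eliminate column x2 from the other rows.
In the new row 1, the w1 entry is the old entry divided by the pivot: (1/3)/(1/3) = 1.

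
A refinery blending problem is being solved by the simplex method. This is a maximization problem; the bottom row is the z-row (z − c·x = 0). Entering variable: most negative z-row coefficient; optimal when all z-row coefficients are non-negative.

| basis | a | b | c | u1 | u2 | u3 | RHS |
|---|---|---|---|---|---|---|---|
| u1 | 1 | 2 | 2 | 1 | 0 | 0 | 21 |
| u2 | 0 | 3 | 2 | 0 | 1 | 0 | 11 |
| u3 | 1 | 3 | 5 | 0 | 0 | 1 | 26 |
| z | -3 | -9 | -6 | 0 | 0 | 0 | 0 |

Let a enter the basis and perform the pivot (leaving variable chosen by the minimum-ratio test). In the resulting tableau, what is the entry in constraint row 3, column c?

3

Ratio test on column a — row 1: 21/1 = 21; row 2: entry 0 ≤ 0; row 3: 26/1 = 26. Minimum is 21 at row 1 (u1 leaves); pivot element 1.
Divide row 1 by 1; eliminate column a from the other rows.
Row 3 update in column c: 5 − 1·2 = 3.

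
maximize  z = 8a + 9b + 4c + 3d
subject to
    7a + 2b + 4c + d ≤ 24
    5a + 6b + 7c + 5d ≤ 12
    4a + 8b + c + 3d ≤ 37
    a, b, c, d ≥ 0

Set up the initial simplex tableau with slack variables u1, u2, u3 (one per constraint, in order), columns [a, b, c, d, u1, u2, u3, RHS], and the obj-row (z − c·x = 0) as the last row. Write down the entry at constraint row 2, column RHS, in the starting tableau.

12

The RHS of constraint 2 is b_2 = 12.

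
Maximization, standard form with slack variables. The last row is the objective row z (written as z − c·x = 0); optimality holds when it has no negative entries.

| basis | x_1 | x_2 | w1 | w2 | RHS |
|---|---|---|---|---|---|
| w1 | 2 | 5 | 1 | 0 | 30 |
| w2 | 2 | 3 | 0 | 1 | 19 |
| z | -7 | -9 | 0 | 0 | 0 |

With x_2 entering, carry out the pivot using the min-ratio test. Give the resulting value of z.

54

Ratio test on column x_2 — row 1: 30/5 = 6; row 2: 19/3 = 19/3. Minimum is 6 at row 1 (w1 leaves); pivot element 5.
Pivot on row 1; the z-row RHS becomes 0 − (-9)·6 = 54.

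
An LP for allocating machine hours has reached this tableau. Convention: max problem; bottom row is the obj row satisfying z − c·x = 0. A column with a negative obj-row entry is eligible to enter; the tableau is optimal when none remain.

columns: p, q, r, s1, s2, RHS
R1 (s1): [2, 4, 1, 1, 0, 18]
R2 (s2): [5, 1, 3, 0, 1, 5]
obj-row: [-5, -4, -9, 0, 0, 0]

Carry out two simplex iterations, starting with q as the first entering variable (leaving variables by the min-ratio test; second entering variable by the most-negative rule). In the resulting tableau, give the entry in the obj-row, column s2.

Ratio test on column q — row 1: 18/4 = 9/2; row 2: 5/1 = 5. Minimum is 9/2 at row 1 (s1 leaves); pivot element 4.
Divide row 1 by 4; eliminate column q from the other rows.
Second iteration: most negative obj-row entry is -8 in column r, so r enters.
Ratio test on column r — row 1: (9/2)/(1/4) = 18; row 2: (1/2)/(11/4) = 2/11. Minimum is 2/11 at row 2 (s2 leaves); pivot element 11/4.
Divide row 2 by 11/4; eliminate column r from the other rows.
After both pivots, the entry at the obj-row, column s2 is 32/11.

32/11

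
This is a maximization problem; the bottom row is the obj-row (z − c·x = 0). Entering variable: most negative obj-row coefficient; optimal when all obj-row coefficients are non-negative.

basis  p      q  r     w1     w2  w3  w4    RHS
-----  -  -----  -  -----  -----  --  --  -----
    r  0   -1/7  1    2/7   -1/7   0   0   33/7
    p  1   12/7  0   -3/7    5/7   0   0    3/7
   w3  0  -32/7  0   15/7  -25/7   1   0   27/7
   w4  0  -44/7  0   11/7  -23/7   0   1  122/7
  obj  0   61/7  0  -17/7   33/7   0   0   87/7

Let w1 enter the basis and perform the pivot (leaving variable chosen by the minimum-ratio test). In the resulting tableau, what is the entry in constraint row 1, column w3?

-2/15

Ratio test on column w1 — row 1: (33/7)/(2/7) = 33/2; row 2: entry -3/7 ≤ 0; row 3: (27/7)/(15/7) = 9/5; row 4: (122/7)/(11/7) = 122/11. Minimum is 9/5 at row 3 (w3 leaves); pivot element 15/7.
Divide row 3 by 15/7; eliminate column w1 from the other rows.
Row 1 update in column w3: 0 − (2/7)·(7/15) = -2/15.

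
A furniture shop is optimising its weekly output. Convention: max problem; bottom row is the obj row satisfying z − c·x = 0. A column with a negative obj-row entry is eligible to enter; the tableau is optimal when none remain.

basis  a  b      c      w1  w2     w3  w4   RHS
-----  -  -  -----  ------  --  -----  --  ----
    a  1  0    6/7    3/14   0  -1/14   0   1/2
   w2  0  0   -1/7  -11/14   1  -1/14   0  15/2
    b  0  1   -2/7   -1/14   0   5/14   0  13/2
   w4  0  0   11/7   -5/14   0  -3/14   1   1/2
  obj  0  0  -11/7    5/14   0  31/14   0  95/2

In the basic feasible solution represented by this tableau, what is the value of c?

c is not in the basis, so in the current basic feasible solution c = 0.

0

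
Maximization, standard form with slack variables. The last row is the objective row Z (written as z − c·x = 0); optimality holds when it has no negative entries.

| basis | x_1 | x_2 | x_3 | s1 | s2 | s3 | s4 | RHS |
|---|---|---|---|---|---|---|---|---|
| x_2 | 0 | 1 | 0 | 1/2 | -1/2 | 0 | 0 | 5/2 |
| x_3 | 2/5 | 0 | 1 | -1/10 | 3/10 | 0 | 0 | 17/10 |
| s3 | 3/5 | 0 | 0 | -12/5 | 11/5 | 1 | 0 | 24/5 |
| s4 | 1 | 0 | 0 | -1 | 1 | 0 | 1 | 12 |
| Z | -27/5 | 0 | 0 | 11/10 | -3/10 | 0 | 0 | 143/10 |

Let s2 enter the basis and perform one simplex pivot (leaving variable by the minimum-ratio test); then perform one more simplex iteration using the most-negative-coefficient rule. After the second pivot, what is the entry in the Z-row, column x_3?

Ratio test on column s2 — row 1: entry -1/2 ≤ 0; row 2: (17/10)/(3/10) = 17/3; row 3: (24/5)/(11/5) = 24/11; row 4: 12/1 = 12. Minimum is 24/11 at row 3 (s3 leaves); pivot element 11/5.
Divide row 3 by 11/5; eliminate column s2 from the other rows.
Second iteration: most negative Z-row entry is -117/22 in column x_1, so x_1 enters.
Ratio test on column x_1 — row 1: (79/22)/(3/22) = 79/3; row 2: (23/22)/(7/22) = 23/7; row 3: (24/11)/(3/11) = 8; row 4: (108/11)/(8/11) = 27/2. Minimum is 23/7 at row 2 (x_3 leaves); pivot element 7/22.
Divide row 2 by 7/22; eliminate column x_1 from the other rows.
After both pivots, the entry at the Z-row, column x_3 is 117/7.

117/7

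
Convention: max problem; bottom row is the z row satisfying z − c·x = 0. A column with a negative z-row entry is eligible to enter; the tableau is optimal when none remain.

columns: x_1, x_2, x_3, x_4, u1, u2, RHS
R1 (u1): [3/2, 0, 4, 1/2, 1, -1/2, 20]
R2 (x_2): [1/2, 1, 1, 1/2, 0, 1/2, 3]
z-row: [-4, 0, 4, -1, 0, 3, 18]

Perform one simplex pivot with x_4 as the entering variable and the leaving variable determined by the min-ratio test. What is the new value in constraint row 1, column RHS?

17

Ratio test on column x_4 — row 1: 20/(1/2) = 40; row 2: 3/(1/2) = 6. Minimum is 6 at row 2 (x_2 leaves); pivot element 1/2.
Divide row 2 by 1/2; eliminate column x_4 from the other rows.
Row 1 update in column RHS: 20 − (1/2)·6 = 17.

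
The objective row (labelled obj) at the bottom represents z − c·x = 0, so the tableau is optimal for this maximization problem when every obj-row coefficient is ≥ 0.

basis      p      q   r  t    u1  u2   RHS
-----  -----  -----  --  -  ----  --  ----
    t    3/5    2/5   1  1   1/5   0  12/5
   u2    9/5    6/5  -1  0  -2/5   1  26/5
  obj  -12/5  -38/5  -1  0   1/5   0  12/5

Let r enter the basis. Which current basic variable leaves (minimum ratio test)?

Column r entries and ratios — t: (12/5)/1 = 12/5; u2: -1 ≤ 0, skip.
Smallest ratio is 12/5 in the row of t, so t leaves.

t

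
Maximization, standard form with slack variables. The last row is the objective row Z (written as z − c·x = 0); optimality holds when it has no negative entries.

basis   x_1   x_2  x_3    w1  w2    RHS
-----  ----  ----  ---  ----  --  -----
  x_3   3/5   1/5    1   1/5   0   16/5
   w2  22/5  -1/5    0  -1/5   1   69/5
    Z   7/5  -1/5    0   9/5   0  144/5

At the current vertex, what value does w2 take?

69/5

w2 is basic (row 2); its value is the RHS of that row, 69/5.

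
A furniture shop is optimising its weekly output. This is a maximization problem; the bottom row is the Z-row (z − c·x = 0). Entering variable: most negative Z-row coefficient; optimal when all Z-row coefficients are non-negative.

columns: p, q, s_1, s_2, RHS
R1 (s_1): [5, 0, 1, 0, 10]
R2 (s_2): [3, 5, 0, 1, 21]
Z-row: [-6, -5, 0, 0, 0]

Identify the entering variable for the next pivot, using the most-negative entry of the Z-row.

Negative Z-row entries: p: -6, q: -5.
The most negative is -6 in column p, so p enters.

p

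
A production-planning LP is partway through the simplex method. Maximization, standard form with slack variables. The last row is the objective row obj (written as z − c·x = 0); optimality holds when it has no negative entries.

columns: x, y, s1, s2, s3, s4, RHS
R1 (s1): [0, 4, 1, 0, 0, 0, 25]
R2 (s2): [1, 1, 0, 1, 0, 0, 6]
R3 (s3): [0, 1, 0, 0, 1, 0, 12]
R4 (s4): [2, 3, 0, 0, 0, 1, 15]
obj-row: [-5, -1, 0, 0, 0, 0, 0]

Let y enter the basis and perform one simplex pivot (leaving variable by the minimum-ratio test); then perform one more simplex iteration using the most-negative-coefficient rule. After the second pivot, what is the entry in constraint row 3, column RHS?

Ratio test on column y — row 1: 25/4 = 25/4; row 2: 6/1 = 6; row 3: 12/1 = 12; row 4: 15/3 = 5. Minimum is 5 at row 4 (s4 leaves); pivot element 3.
Divide row 4 by 3; eliminate column y from the other rows.
Second iteration: most negative obj-row entry is -13/3 in column x, so x enters.
Ratio test on column x — row 1: entry -8/3 ≤ 0; row 2: 1/(1/3) = 3; row 3: entry -2/3 ≤ 0; row 4: 5/(2/3) = 15/2. Minimum is 3 at row 2 (s2 leaves); pivot element 1/3.
Divide row 2 by 1/3; eliminate column x from the other rows.
After both pivots, the entry at constraint row 3, column RHS is 9.

9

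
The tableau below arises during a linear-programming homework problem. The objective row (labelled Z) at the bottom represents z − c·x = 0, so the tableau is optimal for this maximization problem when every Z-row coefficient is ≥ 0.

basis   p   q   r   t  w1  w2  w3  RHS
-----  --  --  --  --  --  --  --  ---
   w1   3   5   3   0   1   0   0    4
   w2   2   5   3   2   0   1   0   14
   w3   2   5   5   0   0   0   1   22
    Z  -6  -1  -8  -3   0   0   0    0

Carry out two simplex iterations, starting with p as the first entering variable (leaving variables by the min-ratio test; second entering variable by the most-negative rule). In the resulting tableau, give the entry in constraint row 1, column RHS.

Ratio test on column p — row 1: 4/3 = 4/3; row 2: 14/2 = 7; row 3: 22/2 = 11. Minimum is 4/3 at row 1 (w1 leaves); pivot element 3.
Divide row 1 by 3; eliminate column p from the other rows.
Second iteration: most negative Z-row entry is -3 in column t, so t enters.
Ratio test on column t — row 1: entry 0 ≤ 0; row 2: (34/3)/2 = 17/3; row 3: entry 0 ≤ 0. Minimum is 17/3 at row 2 (w2 leaves); pivot element 2.
Divide row 2 by 2; eliminate column t from the other rows.
After both pivots, the entry at constraint row 1, column RHS is 4/3.

4/3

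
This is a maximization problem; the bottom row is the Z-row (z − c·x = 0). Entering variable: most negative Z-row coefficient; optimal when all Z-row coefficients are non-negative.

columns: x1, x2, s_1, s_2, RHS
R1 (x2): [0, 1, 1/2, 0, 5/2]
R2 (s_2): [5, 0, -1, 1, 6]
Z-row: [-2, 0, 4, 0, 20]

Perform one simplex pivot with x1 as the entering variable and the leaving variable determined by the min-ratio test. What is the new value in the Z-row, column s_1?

18/5

Ratio test on column x1 — row 1: entry 0 ≤ 0; row 2: 6/5 = 6/5. Minimum is 6/5 at row 2 (s_2 leaves); pivot element 5.
Divide row 2 by 5; eliminate column x1 from the other rows.
Z-row update in column s_1: 4 − (-2)·(-1/5) = 18/5.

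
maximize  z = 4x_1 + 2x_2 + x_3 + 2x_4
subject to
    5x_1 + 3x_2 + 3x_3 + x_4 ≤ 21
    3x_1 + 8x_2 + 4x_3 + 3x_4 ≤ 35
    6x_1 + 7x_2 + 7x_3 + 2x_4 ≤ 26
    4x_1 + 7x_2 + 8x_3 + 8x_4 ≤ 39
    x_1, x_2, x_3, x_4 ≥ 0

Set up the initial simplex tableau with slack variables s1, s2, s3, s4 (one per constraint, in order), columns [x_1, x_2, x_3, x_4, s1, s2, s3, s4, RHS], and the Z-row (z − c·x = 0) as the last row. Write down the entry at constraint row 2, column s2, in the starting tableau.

Slack s2 belongs to constraint 2; its column is the unit vector e_2, so the entry in row 2 is 1.

1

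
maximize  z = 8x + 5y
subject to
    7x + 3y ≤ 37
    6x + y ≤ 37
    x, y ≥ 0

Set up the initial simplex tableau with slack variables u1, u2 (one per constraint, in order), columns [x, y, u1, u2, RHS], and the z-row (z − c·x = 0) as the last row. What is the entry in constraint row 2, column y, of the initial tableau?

Constraint 2 has coefficient 1 on y.

1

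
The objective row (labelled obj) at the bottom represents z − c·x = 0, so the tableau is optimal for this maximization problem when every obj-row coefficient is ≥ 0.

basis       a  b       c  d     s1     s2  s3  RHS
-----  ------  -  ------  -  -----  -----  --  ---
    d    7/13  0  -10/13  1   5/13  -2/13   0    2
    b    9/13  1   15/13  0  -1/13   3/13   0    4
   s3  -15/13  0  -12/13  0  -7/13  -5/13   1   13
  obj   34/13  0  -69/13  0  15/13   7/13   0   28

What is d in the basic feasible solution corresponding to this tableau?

2

d is basic (row 1); its value is the RHS of that row, 2.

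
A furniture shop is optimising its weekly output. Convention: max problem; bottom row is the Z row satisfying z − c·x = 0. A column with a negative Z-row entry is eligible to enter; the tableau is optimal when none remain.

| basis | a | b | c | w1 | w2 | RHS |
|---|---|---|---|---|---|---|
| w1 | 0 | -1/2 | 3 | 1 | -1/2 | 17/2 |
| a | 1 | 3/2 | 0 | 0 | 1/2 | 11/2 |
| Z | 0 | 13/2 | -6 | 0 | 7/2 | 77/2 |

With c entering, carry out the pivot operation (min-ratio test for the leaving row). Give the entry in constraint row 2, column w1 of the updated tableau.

0

Ratio test on column c — row 1: (17/2)/3 = 17/6; row 2: entry 0 ≤ 0. Minimum is 17/6 at row 1 (w1 leaves); pivot element 3.
Divide row 1 by 3; eliminate column c from the other rows.
Row 2 update in column w1: 0 − 0·(1/3) = 0.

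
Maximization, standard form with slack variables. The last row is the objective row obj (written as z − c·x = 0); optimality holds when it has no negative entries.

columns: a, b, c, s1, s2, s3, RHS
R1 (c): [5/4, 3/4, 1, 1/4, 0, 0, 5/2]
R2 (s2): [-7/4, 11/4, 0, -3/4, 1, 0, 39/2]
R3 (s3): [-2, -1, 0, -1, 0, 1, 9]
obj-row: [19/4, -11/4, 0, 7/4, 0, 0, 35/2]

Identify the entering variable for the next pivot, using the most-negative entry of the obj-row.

b

Negative obj-row entries: b: -11/4.
The most negative is -11/4 in column b, so b enters.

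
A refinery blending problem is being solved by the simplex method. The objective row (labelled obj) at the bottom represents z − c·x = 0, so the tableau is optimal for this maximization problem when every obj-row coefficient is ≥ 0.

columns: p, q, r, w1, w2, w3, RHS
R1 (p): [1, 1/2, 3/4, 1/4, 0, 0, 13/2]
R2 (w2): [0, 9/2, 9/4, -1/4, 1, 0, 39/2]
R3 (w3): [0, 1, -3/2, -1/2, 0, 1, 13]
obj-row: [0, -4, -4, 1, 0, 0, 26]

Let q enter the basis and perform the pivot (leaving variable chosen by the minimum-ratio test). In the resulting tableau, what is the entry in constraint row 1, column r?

Ratio test on column q — row 1: (13/2)/(1/2) = 13; row 2: (39/2)/(9/2) = 13/3; row 3: 13/1 = 13. Minimum is 13/3 at row 2 (w2 leaves); pivot element 9/2.
Divide row 2 by 9/2; eliminate column q from the other rows.
Row 1 update in column r: 3/4 − (1/2)·(1/2) = 1/2.

1/2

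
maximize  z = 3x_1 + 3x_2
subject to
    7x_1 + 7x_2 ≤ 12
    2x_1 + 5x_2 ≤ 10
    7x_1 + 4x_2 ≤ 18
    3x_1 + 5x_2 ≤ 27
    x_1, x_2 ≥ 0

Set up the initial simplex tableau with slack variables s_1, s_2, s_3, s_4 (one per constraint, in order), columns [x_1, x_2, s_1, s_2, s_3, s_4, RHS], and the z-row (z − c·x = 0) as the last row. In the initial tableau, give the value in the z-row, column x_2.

-3

The z-row carries the negated objective coefficients: the x_2 entry is -3.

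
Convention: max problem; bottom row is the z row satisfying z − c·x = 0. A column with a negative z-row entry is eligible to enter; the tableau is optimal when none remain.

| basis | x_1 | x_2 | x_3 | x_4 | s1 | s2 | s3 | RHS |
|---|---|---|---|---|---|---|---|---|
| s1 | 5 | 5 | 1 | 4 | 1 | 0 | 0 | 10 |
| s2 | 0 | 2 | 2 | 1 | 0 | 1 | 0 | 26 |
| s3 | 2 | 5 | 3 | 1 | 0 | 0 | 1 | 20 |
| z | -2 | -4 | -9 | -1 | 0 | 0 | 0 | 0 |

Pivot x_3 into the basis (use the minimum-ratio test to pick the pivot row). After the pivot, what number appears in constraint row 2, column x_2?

Ratio test on column x_3 — row 1: 10/1 = 10; row 2: 26/2 = 13; row 3: 20/3 = 20/3. Minimum is 20/3 at row 3 (s3 leaves); pivot element 3.
Divide row 3 by 3; eliminate column x_3 from the other rows.
Row 2 update in column x_2: 2 − 2·(5/3) = -4/3.

-4/3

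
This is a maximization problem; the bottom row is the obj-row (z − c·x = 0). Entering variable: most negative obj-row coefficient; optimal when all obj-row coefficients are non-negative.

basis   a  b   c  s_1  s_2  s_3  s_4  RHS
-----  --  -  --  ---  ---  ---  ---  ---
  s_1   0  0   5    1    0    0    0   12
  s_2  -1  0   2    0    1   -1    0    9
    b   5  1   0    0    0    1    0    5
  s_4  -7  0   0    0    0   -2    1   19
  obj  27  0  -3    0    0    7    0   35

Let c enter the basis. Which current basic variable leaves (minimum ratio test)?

Column c entries and ratios — s_1: 12/5 = 12/5; s_2: 9/2 = 9/2; b: 0 ≤ 0, skip; s_4: 0 ≤ 0, skip.
Smallest ratio is 12/5 in the row of s_1, so s_1 leaves.

s_1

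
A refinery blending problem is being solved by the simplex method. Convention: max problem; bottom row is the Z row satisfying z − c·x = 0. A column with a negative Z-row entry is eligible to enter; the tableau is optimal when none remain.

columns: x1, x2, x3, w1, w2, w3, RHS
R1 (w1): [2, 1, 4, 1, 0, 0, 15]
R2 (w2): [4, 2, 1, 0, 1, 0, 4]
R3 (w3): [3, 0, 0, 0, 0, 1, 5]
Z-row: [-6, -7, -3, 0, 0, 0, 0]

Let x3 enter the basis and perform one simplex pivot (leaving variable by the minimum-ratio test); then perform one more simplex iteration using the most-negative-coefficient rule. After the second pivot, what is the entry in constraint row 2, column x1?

Ratio test on column x3 — row 1: 15/4 = 15/4; row 2: 4/1 = 4; row 3: entry 0 ≤ 0. Minimum is 15/4 at row 1 (w1 leaves); pivot element 4.
Divide row 1 by 4; eliminate column x3 from the other rows.
Second iteration: most negative Z-row entry is -25/4 in column x2, so x2 enters.
Ratio test on column x2 — row 1: (15/4)/(1/4) = 15; row 2: (1/4)/(7/4) = 1/7; row 3: entry 0 ≤ 0. Minimum is 1/7 at row 2 (w2 leaves); pivot element 7/4.
Divide row 2 by 7/4; eliminate column x2 from the other rows.
After both pivots, the entry at constraint row 2, column x1 is 2.

2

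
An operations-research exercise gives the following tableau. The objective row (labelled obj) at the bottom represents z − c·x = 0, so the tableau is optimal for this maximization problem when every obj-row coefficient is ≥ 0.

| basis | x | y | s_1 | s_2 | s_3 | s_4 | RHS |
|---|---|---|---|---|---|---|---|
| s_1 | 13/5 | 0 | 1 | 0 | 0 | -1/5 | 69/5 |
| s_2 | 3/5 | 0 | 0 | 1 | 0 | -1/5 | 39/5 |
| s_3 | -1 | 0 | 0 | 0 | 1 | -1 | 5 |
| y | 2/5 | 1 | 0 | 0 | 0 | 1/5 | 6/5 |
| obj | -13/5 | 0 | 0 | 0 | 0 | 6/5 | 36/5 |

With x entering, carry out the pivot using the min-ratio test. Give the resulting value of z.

Ratio test on column x — row 1: (69/5)/(13/5) = 69/13; row 2: (39/5)/(3/5) = 13; row 3: entry -1 ≤ 0; row 4: (6/5)/(2/5) = 3. Minimum is 3 at row 4 (y leaves); pivot element 2/5.
Pivot on row 4; the obj-row RHS becomes 36/5 − (-13/5)·3 = 15.

15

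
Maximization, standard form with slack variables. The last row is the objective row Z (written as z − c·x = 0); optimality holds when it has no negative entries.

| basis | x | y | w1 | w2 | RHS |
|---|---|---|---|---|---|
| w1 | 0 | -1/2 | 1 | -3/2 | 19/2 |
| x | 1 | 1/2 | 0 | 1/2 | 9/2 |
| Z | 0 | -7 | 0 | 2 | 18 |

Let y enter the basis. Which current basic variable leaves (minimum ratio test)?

x

Column y entries and ratios — w1: -1/2 ≤ 0, skip; x: (9/2)/(1/2) = 9.
Smallest ratio is 9 in the row of x, so x leaves.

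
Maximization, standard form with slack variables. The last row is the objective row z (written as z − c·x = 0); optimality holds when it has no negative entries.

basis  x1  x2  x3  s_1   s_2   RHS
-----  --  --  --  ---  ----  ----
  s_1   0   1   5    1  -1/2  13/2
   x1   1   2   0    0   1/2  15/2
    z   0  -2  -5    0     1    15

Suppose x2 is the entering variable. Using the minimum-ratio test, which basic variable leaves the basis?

x1

Column x2 entries and ratios — s_1: (13/2)/1 = 13/2; x1: (15/2)/2 = 15/4.
Smallest ratio is 15/4 in the row of x1, so x1 leaves.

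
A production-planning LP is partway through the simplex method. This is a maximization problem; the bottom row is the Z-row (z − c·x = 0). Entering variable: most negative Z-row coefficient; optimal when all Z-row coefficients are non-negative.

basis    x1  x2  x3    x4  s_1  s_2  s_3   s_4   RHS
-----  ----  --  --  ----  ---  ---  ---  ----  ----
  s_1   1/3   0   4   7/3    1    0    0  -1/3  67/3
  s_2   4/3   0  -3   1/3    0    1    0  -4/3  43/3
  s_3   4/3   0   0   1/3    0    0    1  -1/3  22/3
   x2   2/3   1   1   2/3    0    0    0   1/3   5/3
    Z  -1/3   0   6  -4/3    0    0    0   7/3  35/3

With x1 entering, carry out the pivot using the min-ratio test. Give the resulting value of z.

Ratio test on column x1 — row 1: (67/3)/(1/3) = 67; row 2: (43/3)/(4/3) = 43/4; row 3: (22/3)/(4/3) = 11/2; row 4: (5/3)/(2/3) = 5/2. Minimum is 5/2 at row 4 (x2 leaves); pivot element 2/3.
Pivot on row 4; the Z-row RHS becomes 35/3 − (-1/3)·(5/2) = 25/2.

25/2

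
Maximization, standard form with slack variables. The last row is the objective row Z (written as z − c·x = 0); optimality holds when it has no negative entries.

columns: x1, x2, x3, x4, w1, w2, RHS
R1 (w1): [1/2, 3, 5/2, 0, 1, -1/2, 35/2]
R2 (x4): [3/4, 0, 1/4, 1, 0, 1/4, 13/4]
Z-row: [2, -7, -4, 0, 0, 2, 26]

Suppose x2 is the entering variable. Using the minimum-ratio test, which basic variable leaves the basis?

Column x2 entries and ratios — w1: (35/2)/3 = 35/6; x4: 0 ≤ 0, skip.
Smallest ratio is 35/6 in the row of w1, so w1 leaves.

w1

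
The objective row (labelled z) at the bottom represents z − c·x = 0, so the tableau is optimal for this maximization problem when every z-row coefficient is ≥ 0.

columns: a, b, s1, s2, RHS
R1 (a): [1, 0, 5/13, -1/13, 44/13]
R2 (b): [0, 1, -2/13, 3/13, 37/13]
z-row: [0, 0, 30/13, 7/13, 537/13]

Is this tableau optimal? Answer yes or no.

yes

Every z-row coefficient is ≥ 0, so the tableau is optimal.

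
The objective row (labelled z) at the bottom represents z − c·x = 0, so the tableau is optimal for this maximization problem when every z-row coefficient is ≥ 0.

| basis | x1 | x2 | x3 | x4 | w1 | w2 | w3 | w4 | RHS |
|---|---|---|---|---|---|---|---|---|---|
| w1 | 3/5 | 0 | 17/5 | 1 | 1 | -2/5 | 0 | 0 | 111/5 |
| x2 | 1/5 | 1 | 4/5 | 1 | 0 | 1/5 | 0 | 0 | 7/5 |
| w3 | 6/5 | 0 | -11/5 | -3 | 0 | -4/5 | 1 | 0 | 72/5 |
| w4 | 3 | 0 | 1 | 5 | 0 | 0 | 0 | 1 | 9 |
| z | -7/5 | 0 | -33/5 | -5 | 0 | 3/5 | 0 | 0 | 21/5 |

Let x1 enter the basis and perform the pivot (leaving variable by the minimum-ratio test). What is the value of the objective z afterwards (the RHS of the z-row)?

Ratio test on column x1 — row 1: (111/5)/(3/5) = 37; row 2: (7/5)/(1/5) = 7; row 3: (72/5)/(6/5) = 12; row 4: 9/3 = 3. Minimum is 3 at row 4 (w4 leaves); pivot element 3.
Pivot on row 4; the z-row RHS becomes 21/5 − (-7/5)·3 = 42/5.

42/5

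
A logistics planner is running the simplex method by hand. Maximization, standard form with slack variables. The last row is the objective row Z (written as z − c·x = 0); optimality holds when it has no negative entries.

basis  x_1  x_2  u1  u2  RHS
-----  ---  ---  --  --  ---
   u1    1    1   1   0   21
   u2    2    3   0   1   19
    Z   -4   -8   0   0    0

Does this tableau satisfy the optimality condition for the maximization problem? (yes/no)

no

The Z-row has a negative entry -8 in column x_2, so it is not optimal.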